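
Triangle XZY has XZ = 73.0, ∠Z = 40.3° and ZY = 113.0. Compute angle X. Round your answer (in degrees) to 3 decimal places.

By the law of cosines, YX² = XZ² + ZY² − 2·XZ·ZY·cos Z = 5515.5, so YX ≈ 74.266.
Law of cosines again: cos X = (YX² + XZ² − ZY²)/(2·YX·XZ) ≈ -0.17749, so ∠X ≈ 100.22°.

100.224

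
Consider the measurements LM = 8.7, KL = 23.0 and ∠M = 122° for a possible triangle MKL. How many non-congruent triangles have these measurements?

LM·sin M = 8.7·sin(122°) ≈ 7.378.
Since ∠M is not acute, a triangle exists only if KL > LM; here KL > LM, so there is exactly one triangle.

1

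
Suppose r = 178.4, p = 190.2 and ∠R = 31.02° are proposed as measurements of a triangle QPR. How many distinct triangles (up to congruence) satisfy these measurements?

p·sin R = 190.2·sin(31.02°) ≈ 98.02.
Since p sin R < r < p (98.02 < 178.4 < 190.2), two triangles exist.

2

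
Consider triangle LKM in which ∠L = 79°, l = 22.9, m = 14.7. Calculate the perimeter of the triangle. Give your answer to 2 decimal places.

perimeter ≈ 58.19

Law of sines: sin M = m·sin L/l ≈ 0.63013.
Since l ≥ m, only the acute value applies: ∠M ≈ 39.06°.
Then ∠K = 180° − ∠L − ∠M ≈ 61.94°.
Law of sines gives k = l·sin K/sin L ≈ 20.587.
Semiperimeter s = (22.9+20.587+14.7)/2 = 29.093.
Perimeter = 22.9 + 20.587 + 14.7 = 58.187.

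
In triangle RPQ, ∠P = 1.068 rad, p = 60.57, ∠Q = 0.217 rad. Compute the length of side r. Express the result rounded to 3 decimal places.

The third angle is ∠R = π − ∠P − ∠Q = 1.857 rad.
Law of sines: r = p·sin R/sin P ≈ 66.321.

66.321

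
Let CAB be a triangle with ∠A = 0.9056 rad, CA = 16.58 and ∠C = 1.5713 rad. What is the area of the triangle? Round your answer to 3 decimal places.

175.325

The third angle is ∠B = π − ∠C − ∠A = 0.6647 rad.
Law of sines: AB = CA·sin C/sin B ≈ 26.88.
Law of sines: BC = CA·sin A/sin B ≈ 21.149.
Area = ½·CA·AB·sin A ≈ 175.33.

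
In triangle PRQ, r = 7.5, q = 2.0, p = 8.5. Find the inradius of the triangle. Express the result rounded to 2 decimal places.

0.76

Semiperimeter s = (8.5 + 7.5 + 2)/2 = 9.
Heron's formula: area = √(9·0.5·1.5·7) ≈ 6.8739.
Inradius = area/s = 6.8739/9 ≈ 0.76376.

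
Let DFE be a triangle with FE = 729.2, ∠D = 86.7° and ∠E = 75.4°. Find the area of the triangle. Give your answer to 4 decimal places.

The third angle is ∠F = 180° − ∠E − ∠D = 17.90°.
Law of sines: ED = FE·sin F/sin D ≈ 224.5.
Law of sines: DF = FE·sin E/sin D ≈ 706.83.
Area = ½·FE·ED·sin E ≈ 79208.

79208.4449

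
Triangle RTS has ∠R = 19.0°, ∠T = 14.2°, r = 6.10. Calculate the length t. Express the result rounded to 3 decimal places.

4.596

The third angle is ∠S = 180° − ∠R − ∠T = 146.80°.
Law of sines: t = r·sin T/sin R ≈ 4.5962.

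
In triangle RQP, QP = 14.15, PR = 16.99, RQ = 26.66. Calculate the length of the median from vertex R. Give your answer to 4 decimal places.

m_R ≈ 21.2050

Median from R: ½√(2·PR² + 2·RQ² − QP²) ≈ 21.205.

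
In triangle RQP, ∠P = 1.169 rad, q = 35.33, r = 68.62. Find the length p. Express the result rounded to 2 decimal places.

By the law of cosines, p² = r² + q² − 2·r·q·cos P = 4060.7, so p ≈ 63.724.

63.72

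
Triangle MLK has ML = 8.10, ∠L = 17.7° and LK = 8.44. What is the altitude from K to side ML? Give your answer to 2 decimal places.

By the law of cosines, KM² = ML² + LK² − 2·ML·LK·cos L = 6.5881, so KM ≈ 2.5667.
Area = ½·ML·LK·sin L ≈ 10.392.
The altitude from K has length 2·area/ML ≈ 2.566.

h_K ≈ 2.57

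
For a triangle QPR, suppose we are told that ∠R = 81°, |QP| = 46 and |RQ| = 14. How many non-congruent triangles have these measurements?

|RQ|·sin R = 14·sin(81°) ≈ 13.83.
Since |QP| ≥ |RQ|, exactly one triangle exists.

1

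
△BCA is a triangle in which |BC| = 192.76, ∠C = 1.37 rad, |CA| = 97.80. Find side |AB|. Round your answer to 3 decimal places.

By the law of cosines, |AB|² = |BC|² + |CA|² − 2·|BC|·|CA|·cos C = 39201, so |AB| ≈ 197.99.

197.993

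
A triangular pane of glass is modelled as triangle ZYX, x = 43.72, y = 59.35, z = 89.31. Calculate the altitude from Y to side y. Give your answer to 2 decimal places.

h_Y ≈ 38.11

Semiperimeter s = (89.31 + 59.35 + 43.72)/2 = 96.19.
Heron's formula: area = √(96.19·6.88·36.84·52.47) ≈ 1131.
The altitude from Y has length 2·area/y ≈ 38.114.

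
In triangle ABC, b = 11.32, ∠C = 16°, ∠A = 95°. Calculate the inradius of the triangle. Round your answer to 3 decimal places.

r ≈ 1.409

The third angle is ∠B = 180° − ∠C − ∠A = 69.00°.
Law of sines: a = b·sin A/sin B ≈ 12.079.
Law of sines: c = b·sin C/sin B ≈ 3.3422.
Area = ½·b·a·sin C ≈ 18.845.
Semiperimeter s = (12.079+11.32+3.3422)/2 = 13.371.
Inradius = area/s = 18.845/13.371 ≈ 1.4094.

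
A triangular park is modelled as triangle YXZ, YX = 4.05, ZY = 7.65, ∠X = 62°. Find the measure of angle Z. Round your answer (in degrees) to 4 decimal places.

Law of sines: sin Z = YX·sin X/ZY ≈ 0.46744.
Since ZY ≥ YX, only the acute value applies: ∠Z ≈ 27.87°.
Then ∠Y = 180° − ∠X − ∠Z ≈ 90.13°.

∠Z ≈ 27.8684°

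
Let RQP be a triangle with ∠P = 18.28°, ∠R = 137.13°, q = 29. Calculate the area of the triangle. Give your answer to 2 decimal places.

215.64

The third angle is ∠Q = 180° − ∠P − ∠R = 24.59°.
Law of sines: r = q·sin R/sin Q ≈ 47.413.
Law of sines: p = q·sin P/sin Q ≈ 21.859.
Area = ½·q·r·sin P ≈ 215.64.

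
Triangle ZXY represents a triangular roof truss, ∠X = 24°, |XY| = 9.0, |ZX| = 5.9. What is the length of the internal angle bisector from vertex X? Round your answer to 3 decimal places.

6.972

By the law of cosines, |YZ|² = |ZX|² + |XY|² − 2·|ZX|·|XY|·cos X = 18.791, so |YZ| ≈ 4.3349.
The bisector from X has length 2·|ZX|·|XY|·cos(∠X/2)/(|ZX|+|XY|) ≈ 6.9718.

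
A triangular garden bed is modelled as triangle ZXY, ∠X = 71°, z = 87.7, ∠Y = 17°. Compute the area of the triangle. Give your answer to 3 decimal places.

area ≈ 1063.749

The third angle is ∠Z = 180° − ∠X − ∠Y = 92.00°.
Law of sines: x = z·sin X/sin Z ≈ 82.973.
Law of sines: y = z·sin Y/sin Z ≈ 25.657.
Area = ½·z·x·sin Y ≈ 1063.7.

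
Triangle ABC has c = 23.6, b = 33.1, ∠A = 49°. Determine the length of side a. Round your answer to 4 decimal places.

25.0519

By the law of cosines, a² = b² + c² − 2·b·c·cos A = 627.6, so a ≈ 25.052.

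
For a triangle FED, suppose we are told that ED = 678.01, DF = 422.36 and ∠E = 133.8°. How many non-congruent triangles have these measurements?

0

ED·sin E = 678.01·sin(133.8°) ≈ 489.4.
Since ∠E is not acute, a triangle exists only if DF > ED; here DF ≤ ED, so there is no triangle.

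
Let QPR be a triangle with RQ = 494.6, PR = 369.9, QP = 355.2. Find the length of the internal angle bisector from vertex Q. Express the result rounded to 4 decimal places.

t_Q ≈ 377.3538

By the law of cosines, cos Q = (RQ² + QP² − PR²) / (2·RQ·QP) ≈ 0.66589, so ∠Q ≈ 48.25°.
The bisector from Q has length 2·RQ·QP·cos(∠Q/2)/(RQ+QP) ≈ 377.35.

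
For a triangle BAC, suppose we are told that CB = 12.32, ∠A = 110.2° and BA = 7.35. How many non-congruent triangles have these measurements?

BA·sin A = 7.35·sin(110.2°) ≈ 6.898.
Since ∠A is not acute, a triangle exists only if CB > BA; here CB > BA, so there is exactly one triangle.

1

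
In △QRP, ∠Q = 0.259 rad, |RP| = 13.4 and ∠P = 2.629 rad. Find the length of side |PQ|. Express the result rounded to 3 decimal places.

The third angle is ∠R = π − ∠P − ∠Q = 0.254 rad.
Law of sines: |PQ| = |RP|·sin R/sin Q ≈ 13.126.

13.126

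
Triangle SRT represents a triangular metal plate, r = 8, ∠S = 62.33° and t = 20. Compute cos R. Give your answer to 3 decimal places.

By the law of cosines, s² = r² + t² − 2·r·t·cos S = 315.4, so s ≈ 17.759.
Law of cosines again: cos R = (t² + s² − r²)/(2·t·s) ≈ 0.91697, so ∠R ≈ 23.51°.

cos R ≈ 0.917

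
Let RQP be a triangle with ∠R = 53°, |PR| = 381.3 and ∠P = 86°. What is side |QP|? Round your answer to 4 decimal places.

The third angle is ∠Q = 180° − ∠P − ∠R = 41.00°.
Law of sines: |QP| = |PR|·sin R/sin Q ≈ 464.17.

464.1651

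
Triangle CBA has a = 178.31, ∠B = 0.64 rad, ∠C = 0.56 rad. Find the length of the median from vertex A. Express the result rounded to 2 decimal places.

61.17

The third angle is ∠A = π − ∠C − ∠B = 1.942 rad.
Law of sines: c = a·sin C/sin A ≈ 101.62.
Law of sines: b = a·sin B/sin A ≈ 114.25.
Median from A: ½√(2·c² + 2·b² − a²) ≈ 61.168.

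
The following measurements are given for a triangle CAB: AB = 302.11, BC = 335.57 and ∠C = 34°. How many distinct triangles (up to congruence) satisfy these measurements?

2

BC·sin C = 335.57·sin(34°) ≈ 187.6.
Since BC sin C < AB < BC (187.6 < 302.11 < 335.57), two triangles exist.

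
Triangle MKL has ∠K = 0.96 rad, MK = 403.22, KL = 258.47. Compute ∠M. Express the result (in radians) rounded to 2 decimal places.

By the law of cosines, LM² = MK² + KL² − 2·MK·KL·cos K = 1.0985e+05, so LM ≈ 331.43.
Law of cosines again: cos M = (LM² + MK² − KL²)/(2·LM·MK) ≈ 0.76933, so ∠M ≈ 0.693 rad.

0.69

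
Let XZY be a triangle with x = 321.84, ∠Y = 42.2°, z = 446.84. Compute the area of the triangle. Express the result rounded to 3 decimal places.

Area = ½·x·z·sin Y ≈ 48300.

area ≈ 48300.400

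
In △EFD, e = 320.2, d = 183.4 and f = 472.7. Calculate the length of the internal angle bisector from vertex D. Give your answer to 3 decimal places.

t_D ≈ 378.498

By the law of cosines, cos D = (e² + f² − d²) / (2·e·f) ≈ 0.96571, so ∠D ≈ 15.05°.
The bisector from D has length 2·e·f·cos(∠D/2)/(e+f) ≈ 378.5.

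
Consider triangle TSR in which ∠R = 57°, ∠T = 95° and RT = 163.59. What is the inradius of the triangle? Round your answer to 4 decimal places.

r ≈ 59.3125

The third angle is ∠S = 180° − ∠R − ∠T = 28.00°.
Law of sines: SR = RT·sin T/sin S ≈ 347.13.
Law of sines: TS = RT·sin R/sin S ≈ 292.24.
Area = ½·RT·SR·sin R ≈ 23813.
Semiperimeter s = (347.13+163.59+292.24)/2 = 401.48.
Inradius = area/s = 23813/401.48 ≈ 59.313.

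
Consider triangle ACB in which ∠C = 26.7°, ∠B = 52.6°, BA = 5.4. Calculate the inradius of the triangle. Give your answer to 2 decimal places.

r ≈ 1.89

The third angle is ∠A = 180° − ∠C − ∠B = 100.70°.
Law of sines: CB = BA·sin A/sin C ≈ 11.809.
Law of sines: AC = BA·sin B/sin C ≈ 9.5474.
Area = ½·BA·CB·sin B ≈ 25.33.
Semiperimeter s = (11.809+5.4+9.5474)/2 = 13.378.
Inradius = area/s = 25.33/13.378 ≈ 1.8933.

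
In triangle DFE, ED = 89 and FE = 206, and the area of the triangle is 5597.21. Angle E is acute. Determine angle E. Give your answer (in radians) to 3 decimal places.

∠E ≈ 0.657 rad

From area = ½·FE·ED·sin E, we get sin E = 2·area/(FE·ED) ≈ 0.61058.
Taking the acute solution, ∠E ≈ 0.6568 rad.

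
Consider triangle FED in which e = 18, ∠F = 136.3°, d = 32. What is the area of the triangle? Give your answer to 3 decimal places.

Area = ½·e·d·sin F ≈ 198.97.

198.974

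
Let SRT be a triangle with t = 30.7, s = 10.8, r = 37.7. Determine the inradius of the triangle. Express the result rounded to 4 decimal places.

Semiperimeter p = (10.8 + 37.7 + 30.7)/2 = 39.6.
Heron's formula: area = √(39.6·28.8·1.9·8.9) ≈ 138.87.
Inradius = area/p = 138.87/39.6 ≈ 3.5069.

3.5069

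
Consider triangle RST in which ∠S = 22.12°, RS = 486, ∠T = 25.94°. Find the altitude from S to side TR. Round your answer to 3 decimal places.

361.509

The third angle is ∠R = 180° − ∠S − ∠T = 131.94°.
Law of sines: ST = RS·sin R/sin T ≈ 826.44.
Law of sines: TR = RS·sin S/sin T ≈ 418.36.
Area = ½·RS·ST·sin S ≈ 75620.
The altitude from S has length 2·area/TR ≈ 361.51.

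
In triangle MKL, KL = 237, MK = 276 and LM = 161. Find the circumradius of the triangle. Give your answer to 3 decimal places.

138.416

By the law of cosines, cos M = (LM² + MK² − KL²) / (2·LM·MK) ≈ 0.51679, so ∠M ≈ 58.88°.
Circumradius = KL/(2 sin M) ≈ 138.42.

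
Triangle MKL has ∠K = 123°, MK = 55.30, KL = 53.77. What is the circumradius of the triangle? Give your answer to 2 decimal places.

By the law of cosines, LM² = MK² + KL² − 2·MK·KL·cos K = 9188.3, so LM ≈ 95.855.
Area = ½·MK·KL·sin K ≈ 1246.9.
Circumradius = LM/(2 sin K) ≈ 57.147.

57.15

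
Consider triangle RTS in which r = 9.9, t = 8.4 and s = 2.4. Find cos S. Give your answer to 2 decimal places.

By the law of cosines, cos S = (r² + t² − s²) / (2·r·t) ≈ 0.97890, so ∠S ≈ 11.79°.

0.98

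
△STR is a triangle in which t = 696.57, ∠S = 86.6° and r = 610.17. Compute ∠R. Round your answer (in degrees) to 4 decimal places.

42.6865

By the law of cosines, s² = t² + r² − 2·t·r·cos S = 8.071e+05, so s ≈ 898.39.
Law of cosines again: cos R = (s² + t² − r²)/(2·s·t) ≈ 0.73507, so ∠R ≈ 42.69°.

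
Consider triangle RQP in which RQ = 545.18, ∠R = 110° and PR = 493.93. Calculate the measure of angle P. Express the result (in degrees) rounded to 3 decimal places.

By the law of cosines, QP² = PR² + RQ² − 2·PR·RQ·cos R = 7.2539e+05, so QP ≈ 851.7.
Law of cosines again: cos P = (QP² + PR² − RQ²)/(2·QP·PR) ≈ 0.79887, so ∠P ≈ 36.98°.

36.978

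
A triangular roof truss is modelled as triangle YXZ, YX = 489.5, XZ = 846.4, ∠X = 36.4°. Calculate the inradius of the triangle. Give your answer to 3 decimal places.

r ≈ 131.229

By the law of cosines, ZY² = YX² + XZ² − 2·YX·XZ·cos X = 2.8905e+05, so ZY ≈ 537.63.
Area = ½·YX·XZ·sin X ≈ 1.2293e+05.
Semiperimeter s = (846.4+537.63+489.5)/2 = 936.77.
Inradius = area/s = 1.2293e+05/936.77 ≈ 131.23.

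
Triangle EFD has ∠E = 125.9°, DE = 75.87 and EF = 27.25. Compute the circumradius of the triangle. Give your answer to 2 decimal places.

R ≈ 58.31

By the law of cosines, FD² = DE² + EF² − 2·DE·EF·cos E = 8923.4, so FD ≈ 94.464.
Area = ½·DE·EF·sin E ≈ 837.36.
Circumradius = FD/(2 sin E) ≈ 58.308.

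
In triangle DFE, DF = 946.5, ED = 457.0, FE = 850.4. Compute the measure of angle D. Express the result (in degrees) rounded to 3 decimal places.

By the law of cosines, cos D = (ED² + DF² − FE²) / (2·ED·DF) ≈ 0.44102, so ∠D ≈ 63.83°.

∠D ≈ 63.831°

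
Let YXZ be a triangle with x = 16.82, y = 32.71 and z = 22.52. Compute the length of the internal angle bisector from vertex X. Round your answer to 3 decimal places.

25.852

By the law of cosines, cos X = (z² + y² − x²) / (2·z·y) ≈ 0.87845, so ∠X ≈ 28.54°.
The bisector from X has length 2·z·y·cos(∠X/2)/(z+y) ≈ 25.852.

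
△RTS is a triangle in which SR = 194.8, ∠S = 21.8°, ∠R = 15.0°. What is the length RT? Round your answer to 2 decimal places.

The third angle is ∠T = 180° − ∠S − ∠R = 143.20°.
Law of sines: RT = SR·sin S/sin T ≈ 120.77.

120.77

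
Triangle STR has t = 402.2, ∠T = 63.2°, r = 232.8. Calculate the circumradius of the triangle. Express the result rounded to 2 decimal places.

Law of sines: sin R = r·sin T/t ≈ 0.51664.
Since t ≥ r, only the acute value applies: ∠R ≈ 31.11°.
Then ∠S = 180° − ∠T − ∠R ≈ 85.69°.
Law of sines gives s = t·sin S/sin T ≈ 449.33.
Circumradius = t/(2 sin T) ≈ 225.3.

225.30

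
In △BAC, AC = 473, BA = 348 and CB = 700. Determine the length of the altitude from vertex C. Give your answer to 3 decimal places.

h_C ≈ 424.531

Semiperimeter s = (473 + 700 + 348)/2 = 760.5.
Heron's formula: area = √(760.5·287.5·60.5·412.5) ≈ 73868.
The altitude from C has length 2·area/BA ≈ 424.53.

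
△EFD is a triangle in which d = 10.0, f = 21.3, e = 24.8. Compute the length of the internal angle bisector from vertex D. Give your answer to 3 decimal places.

By the law of cosines, cos D = (e² + f² − d²) / (2·e·f) ≈ 0.91694, so ∠D ≈ 23.52°.
The bisector from D has length 2·e·f·cos(∠D/2)/(e+f) ≈ 22.436.

22.436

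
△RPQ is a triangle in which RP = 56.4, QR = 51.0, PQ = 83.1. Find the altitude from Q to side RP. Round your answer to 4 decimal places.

Semiperimeter s = (83.1 + 51 + 56.4)/2 = 95.25.
Heron's formula: area = √(95.25·12.15·44.25·38.85) ≈ 1410.5.
The altitude from Q has length 2·area/RP ≈ 50.018.

h_Q ≈ 50.0177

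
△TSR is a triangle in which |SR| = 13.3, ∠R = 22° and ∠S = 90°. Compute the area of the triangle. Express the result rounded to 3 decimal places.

area ≈ 35.734

The third angle is ∠T = 180° − ∠S − ∠R = 68.00°.
Law of sines: |RT| = |SR|·sin S/sin T ≈ 14.345.
Law of sines: |TS| = |SR|·sin R/sin T ≈ 5.3735.
Area = ½·|SR|·|RT|·sin R ≈ 35.734.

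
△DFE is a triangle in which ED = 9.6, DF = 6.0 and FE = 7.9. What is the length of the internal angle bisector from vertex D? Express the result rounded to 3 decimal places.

By the law of cosines, cos D = (ED² + DF² − FE²) / (2·ED·DF) ≈ 0.57075, so ∠D ≈ 55.20°.
The bisector from D has length 2·ED·DF·cos(∠D/2)/(ED+DF) ≈ 6.5443.

6.544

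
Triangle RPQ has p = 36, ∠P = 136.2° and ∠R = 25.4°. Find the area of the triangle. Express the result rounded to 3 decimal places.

The third angle is ∠Q = 180° − ∠R − ∠P = 18.40°.
Law of sines: r = p·sin R/sin P ≈ 22.31.
Law of sines: q = p·sin Q/sin P ≈ 16.418.
Area = ½·p·r·sin Q ≈ 126.76.

area ≈ 126.758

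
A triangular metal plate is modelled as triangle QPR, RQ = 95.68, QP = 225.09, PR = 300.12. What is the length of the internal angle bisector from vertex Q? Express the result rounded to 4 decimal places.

By the law of cosines, cos Q = (RQ² + QP² − PR²) / (2·RQ·QP) ≈ -0.70234, so ∠Q ≈ 134.61°.
The bisector from Q has length 2·RQ·QP·cos(∠Q/2)/(RQ+QP) ≈ 51.804.

t_Q ≈ 51.8039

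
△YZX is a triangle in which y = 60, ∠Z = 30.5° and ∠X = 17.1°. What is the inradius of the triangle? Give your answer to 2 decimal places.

r ≈ 5.81

The third angle is ∠Y = 180° − ∠Z − ∠X = 132.40°.
Law of sines: z = y·sin Z/sin Y ≈ 41.238.
Law of sines: x = y·sin X/sin Y ≈ 23.891.
Area = ½·y·z·sin X ≈ 363.77.
Semiperimeter s = (60+41.238+23.891)/2 = 62.564.
Inradius = area/s = 363.77/62.564 ≈ 5.8143.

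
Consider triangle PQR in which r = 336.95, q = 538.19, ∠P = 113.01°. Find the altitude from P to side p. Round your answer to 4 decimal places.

h_P ≈ 226.1074

By the law of cosines, p² = q² + r² − 2·q·r·cos P = 5.4495e+05, so p ≈ 738.21.
Area = ½·q·r·sin P ≈ 83457.
The altitude from P has length 2·area/p ≈ 226.11.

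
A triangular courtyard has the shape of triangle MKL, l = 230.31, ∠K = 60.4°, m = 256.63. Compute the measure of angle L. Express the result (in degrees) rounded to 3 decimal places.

By the law of cosines, k² = l² + m² − 2·l·m·cos K = 60513, so k ≈ 245.99.
Law of cosines again: cos L = (m² + k² − l²)/(2·m·k) ≈ 0.58079, so ∠L ≈ 54.49°.

∠L ≈ 54.494°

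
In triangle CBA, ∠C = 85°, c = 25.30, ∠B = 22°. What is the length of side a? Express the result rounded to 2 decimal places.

The third angle is ∠A = 180° − ∠C − ∠B = 73.00°.
Law of sines: a = c·sin A/sin C ≈ 24.287.

24.29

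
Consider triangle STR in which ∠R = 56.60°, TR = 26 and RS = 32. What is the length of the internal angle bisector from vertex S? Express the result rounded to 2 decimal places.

26.98

By the law of cosines, ST² = TR² + RS² − 2·TR·RS·cos R = 784, so ST ≈ 28.
Law of cosines again: cos S = (RS² + ST² − TR²)/(2·RS·ST) ≈ 0.63170, so ∠S ≈ 50.82°.
The bisector from S has length 2·RS·ST·cos(∠S/2)/(RS+ST) ≈ 26.977.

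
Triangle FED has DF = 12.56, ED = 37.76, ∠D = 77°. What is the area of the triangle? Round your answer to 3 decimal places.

Area = ½·ED·DF·sin D ≈ 231.06.

231.055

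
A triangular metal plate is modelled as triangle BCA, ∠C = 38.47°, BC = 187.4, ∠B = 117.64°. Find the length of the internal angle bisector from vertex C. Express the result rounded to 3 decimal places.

The third angle is ∠A = 180° − ∠B − ∠C = 23.89°.
Law of sines: CA = BC·sin B/sin A ≈ 409.93.
Law of sines: AB = BC·sin C/sin A ≈ 287.87.
The bisector from C has length 2·BC·CA·cos(∠C/2)/(BC+CA) ≈ 242.86.

t_C ≈ 242.855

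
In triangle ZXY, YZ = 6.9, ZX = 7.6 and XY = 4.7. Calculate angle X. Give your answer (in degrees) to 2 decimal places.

∠X ≈ 63.17°

By the law of cosines, cos X = (ZX² + XY² − YZ²) / (2·ZX·XY) ≈ 0.45129, so ∠X ≈ 63.17°.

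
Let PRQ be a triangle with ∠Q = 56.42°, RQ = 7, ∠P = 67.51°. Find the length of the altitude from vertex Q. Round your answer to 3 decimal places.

5.808

The third angle is ∠R = 180° − ∠Q − ∠P = 56.07°.
Law of sines: QP = RQ·sin R/sin P ≈ 6.2861.
Law of sines: PR = RQ·sin Q/sin P ≈ 6.3118.
Area = ½·RQ·QP·sin Q ≈ 18.33.
The altitude from Q has length 2·area/PR ≈ 5.808.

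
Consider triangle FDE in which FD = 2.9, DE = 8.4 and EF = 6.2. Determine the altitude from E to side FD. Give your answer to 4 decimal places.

4.6614

Semiperimeter s = (8.4 + 6.2 + 2.9)/2 = 8.75.
Heron's formula: area = √(8.75·0.35·2.55·5.85) ≈ 6.7591.
The altitude from E has length 2·area/FD ≈ 4.6614.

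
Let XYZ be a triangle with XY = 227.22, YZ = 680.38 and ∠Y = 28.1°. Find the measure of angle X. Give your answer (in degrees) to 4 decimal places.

∠X ≈ 139.3292°

By the law of cosines, ZX² = XY² + YZ² − 2·XY·YZ·cos Y = 2.418e+05, so ZX ≈ 491.73.
Law of cosines again: cos X = (ZX² + XY² − YZ²)/(2·ZX·XY) ≈ -0.75847, so ∠X ≈ 139.33°.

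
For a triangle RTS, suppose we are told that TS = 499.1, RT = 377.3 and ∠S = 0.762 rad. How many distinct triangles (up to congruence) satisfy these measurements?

TS·sin S = 499.1·sin(0.762 rad) ≈ 344.6.
Since TS sin S < RT < TS (344.6 < 377.3 < 499.1), two triangles exist.

2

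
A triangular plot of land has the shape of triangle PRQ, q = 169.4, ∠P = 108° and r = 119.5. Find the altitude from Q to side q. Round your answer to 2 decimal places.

By the law of cosines, p² = r² + q² − 2·r·q·cos P = 55488, so p ≈ 235.56.
Area = ½·r·q·sin P ≈ 9626.3.
The altitude from Q has length 2·area/q ≈ 113.65.

h_Q ≈ 113.65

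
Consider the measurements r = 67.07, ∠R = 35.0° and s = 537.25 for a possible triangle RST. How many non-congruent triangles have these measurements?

0

s·sin R = 537.25·sin(35.0°) ≈ 308.2.
Since r = 67.07 < 308.2 = s sin R, no triangle exists.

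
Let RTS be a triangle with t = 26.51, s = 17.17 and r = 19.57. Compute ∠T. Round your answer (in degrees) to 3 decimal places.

By the law of cosines, cos T = (s² + r² − t²) / (2·s·r) ≈ -0.03718, so ∠T ≈ 92.13°.

92.131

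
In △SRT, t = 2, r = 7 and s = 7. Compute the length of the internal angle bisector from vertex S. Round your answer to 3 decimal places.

t_S ≈ 2.352

By the law of cosines, cos S = (r² + t² − s²) / (2·r·t) ≈ 0.14286, so ∠S ≈ 81.79°.
The bisector from S has length 2·r·t·cos(∠S/2)/(r+t) ≈ 2.3518.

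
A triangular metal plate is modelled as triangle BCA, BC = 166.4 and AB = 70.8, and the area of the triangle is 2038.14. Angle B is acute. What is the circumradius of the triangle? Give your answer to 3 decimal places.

R ≈ 148.743

From area = ½·AB·BC·sin B, we get sin B = 2·area/(AB·BC) ≈ 0.34600.
Taking the acute solution, ∠B ≈ 20.24°.
Law of cosines then gives CA ≈ 102.93.
Circumradius = CA/(2 sin B) ≈ 148.74.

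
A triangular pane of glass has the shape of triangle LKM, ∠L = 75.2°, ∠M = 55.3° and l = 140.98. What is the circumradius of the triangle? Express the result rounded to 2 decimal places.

The third angle is ∠K = 180° − ∠M − ∠L = 49.50°.
Law of sines: k = l·sin K/sin L ≈ 110.88.
Law of sines: m = l·sin M/sin L ≈ 119.88.
Circumradius = l/(2 sin L) ≈ 72.909.

72.91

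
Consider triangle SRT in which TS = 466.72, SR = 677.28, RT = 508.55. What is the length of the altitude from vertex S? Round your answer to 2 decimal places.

Semiperimeter s = (508.55 + 466.72 + 677.28)/2 = 826.27.
Heron's formula: area = √(826.27·317.72·359.55·149) ≈ 1.1859e+05.
The altitude from S has length 2·area/RT ≈ 466.39.

h_S ≈ 466.39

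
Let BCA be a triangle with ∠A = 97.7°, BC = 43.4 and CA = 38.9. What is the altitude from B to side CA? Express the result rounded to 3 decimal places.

h_B ≈ 14.593

Law of sines: sin B = CA·sin A/BC ≈ 0.88823.
Since BC ≥ CA, only the acute value applies: ∠B ≈ 62.65°.
Then ∠C = 180° − ∠A − ∠B ≈ 19.65°.
Law of sines gives AB = BC·sin C/sin A ≈ 14.726.
Area = ½·BC·CA·sin C ≈ 283.83.
The altitude from B has length 2·area/CA ≈ 14.593.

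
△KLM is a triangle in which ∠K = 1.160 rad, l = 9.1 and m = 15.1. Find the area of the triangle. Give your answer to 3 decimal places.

62.989

Area = ½·l·m·sin K ≈ 62.989.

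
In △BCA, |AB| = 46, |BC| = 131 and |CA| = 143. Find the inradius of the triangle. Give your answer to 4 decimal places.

18.7420

Semiperimeter s = (143 + 46 + 131)/2 = 160.
Heron's formula: area = √(160·17·114·29) ≈ 2998.7.
Inradius = area/s = 2998.7/160 ≈ 18.742.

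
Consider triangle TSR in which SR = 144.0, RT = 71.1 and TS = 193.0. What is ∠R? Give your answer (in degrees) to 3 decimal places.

By the law of cosines, cos R = (SR² + RT² − TS²) / (2·SR·RT) ≈ -0.55955, so ∠R ≈ 124.02°.

124.025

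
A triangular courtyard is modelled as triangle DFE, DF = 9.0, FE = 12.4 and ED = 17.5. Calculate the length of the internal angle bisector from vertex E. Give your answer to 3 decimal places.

t_E ≈ 14.048

By the law of cosines, cos E = (FE² + ED² − DF²) / (2·FE·ED) ≈ 0.87329, so ∠E ≈ 29.16°.
The bisector from E has length 2·FE·ED·cos(∠E/2)/(FE+ED) ≈ 14.048.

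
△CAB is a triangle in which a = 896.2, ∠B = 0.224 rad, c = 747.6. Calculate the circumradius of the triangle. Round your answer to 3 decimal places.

R ≈ 530.566

By the law of cosines, b² = c² + a² − 2·c·a·cos B = 55560, so b ≈ 235.71.
Area = ½·c·a·sin B ≈ 74414.
Circumradius = b/(2 sin B) ≈ 530.57.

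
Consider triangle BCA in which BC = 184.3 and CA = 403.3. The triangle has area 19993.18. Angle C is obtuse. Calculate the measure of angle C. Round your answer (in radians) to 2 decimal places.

From area = ½·BC·CA·sin C, we get sin C = 2·area/(BC·CA) ≈ 0.53797.
Taking the obtuse solution, ∠C ≈ 2.574 rad.

2.57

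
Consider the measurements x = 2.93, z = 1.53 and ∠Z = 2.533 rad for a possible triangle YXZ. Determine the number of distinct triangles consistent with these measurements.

x·sin Z = 2.93·sin(2.533 rad) ≈ 1.675.
Since ∠Z is not acute, a triangle exists only if z > x; here z ≤ x, so there is no triangle.

0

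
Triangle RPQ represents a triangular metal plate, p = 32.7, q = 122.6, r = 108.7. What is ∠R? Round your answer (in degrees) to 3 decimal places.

∠R ≈ 57.701°

By the law of cosines, cos R = (p² + q² − r²) / (2·p·q) ≈ 0.53434, so ∠R ≈ 57.70°.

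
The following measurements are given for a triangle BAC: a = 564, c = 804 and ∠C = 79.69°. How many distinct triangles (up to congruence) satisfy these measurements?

1

a·sin C = 564·sin(79.69°) ≈ 554.9.
Since c ≥ a, exactly one triangle exists.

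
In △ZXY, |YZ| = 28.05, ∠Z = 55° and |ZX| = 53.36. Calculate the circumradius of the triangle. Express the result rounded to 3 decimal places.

26.726

By the law of cosines, |XY|² = |YZ|² + |ZX|² − 2·|YZ|·|ZX|·cos Z = 1917.1, so |XY| ≈ 43.785.
Area = ½·|YZ|·|ZX|·sin Z ≈ 613.03.
Circumradius = |XY|/(2 sin Z) ≈ 26.726.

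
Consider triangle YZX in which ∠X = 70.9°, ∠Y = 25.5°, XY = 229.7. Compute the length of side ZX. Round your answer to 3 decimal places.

99.509

The third angle is ∠Z = 180° − ∠X − ∠Y = 83.60°.
Law of sines: ZX = XY·sin Y/sin Z ≈ 99.509.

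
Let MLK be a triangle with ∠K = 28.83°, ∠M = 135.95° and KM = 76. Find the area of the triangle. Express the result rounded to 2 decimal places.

The third angle is ∠L = 180° − ∠K − ∠M = 15.22°.
Law of sines: LK = KM·sin M/sin L ≈ 201.28.
Law of sines: ML = KM·sin K/sin L ≈ 139.6.
Area = ½·KM·LK·sin K ≈ 3688.3.

area ≈ 3688.30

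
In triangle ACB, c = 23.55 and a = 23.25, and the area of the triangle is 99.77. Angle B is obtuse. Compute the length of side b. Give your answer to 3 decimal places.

45.988

From area = ½·a·c·sin B, we get sin B = 2·area/(a·c) ≈ 0.36443.
Taking the obtuse solution, ∠B ≈ 158.63°.
Law of cosines then gives b ≈ 45.988.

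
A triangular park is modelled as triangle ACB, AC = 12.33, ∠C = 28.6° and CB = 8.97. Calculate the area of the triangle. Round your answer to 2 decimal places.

Area = ½·AC·CB·sin C ≈ 26.472.

area ≈ 26.47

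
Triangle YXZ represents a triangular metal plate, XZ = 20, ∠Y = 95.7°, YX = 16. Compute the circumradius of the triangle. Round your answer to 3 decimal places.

R ≈ 10.050

Law of sines: sin Z = YX·sin Y/XZ ≈ 0.79604.
Since XZ ≥ YX, only the acute value applies: ∠Z ≈ 52.75°.
Then ∠X = 180° − ∠Y − ∠Z ≈ 31.55°.
Law of sines gives ZY = XZ·sin X/sin Y ≈ 10.516.
Circumradius = XZ/(2 sin Y) ≈ 10.05.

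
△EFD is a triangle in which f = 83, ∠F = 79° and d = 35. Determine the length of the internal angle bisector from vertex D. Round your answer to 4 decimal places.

Law of sines: sin D = d·sin F/f ≈ 0.41394.
Since f ≥ d, only the acute value applies: ∠D ≈ 24.45°.
Then ∠E = 180° − ∠F − ∠D ≈ 76.55°.
Law of sines gives e = f·sin E/sin F ≈ 82.234.
The bisector from D has length 2·e·f·cos(∠D/2)/(e+f) ≈ 80.741.

80.7412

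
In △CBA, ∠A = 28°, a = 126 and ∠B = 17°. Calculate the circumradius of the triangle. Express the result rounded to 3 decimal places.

The third angle is ∠C = 180° − ∠B − ∠A = 135.00°.
Law of sines: c = a·sin C/sin A ≈ 189.78.
Law of sines: b = a·sin B/sin A ≈ 78.469.
Circumradius = a/(2 sin A) ≈ 134.19.

R ≈ 134.193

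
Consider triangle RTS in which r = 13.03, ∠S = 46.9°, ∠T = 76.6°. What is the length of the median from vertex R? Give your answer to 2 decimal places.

11.75

The third angle is ∠R = 180° − ∠T − ∠S = 56.50°.
Law of sines: t = r·sin T/sin R ≈ 15.2.
Law of sines: s = r·sin S/sin R ≈ 11.409.
Median from R: ½√(2·t² + 2·s² − r²) ≈ 11.754.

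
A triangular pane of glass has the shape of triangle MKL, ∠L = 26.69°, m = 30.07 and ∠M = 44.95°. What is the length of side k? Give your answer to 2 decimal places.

40.40

The third angle is ∠K = 180° − ∠L − ∠M = 108.36°.
Law of sines: k = m·sin K/sin M ≈ 40.396.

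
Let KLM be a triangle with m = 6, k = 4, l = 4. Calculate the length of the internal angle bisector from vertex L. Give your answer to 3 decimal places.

By the law of cosines, cos L = (m² + k² − l²) / (2·m·k) ≈ 0.75000, so ∠L ≈ 41.41°.
The bisector from L has length 2·m·k·cos(∠L/2)/(m+k) ≈ 4.49.

t_L ≈ 4.490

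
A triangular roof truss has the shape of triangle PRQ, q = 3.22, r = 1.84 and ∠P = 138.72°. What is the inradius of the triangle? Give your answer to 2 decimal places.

0.40

By the law of cosines, p² = r² + q² − 2·r·q·cos P = 22.659, so p ≈ 4.7601.
Area = ½·r·q·sin P ≈ 1.9544.
Semiperimeter s = (4.7601+1.84+3.22)/2 = 4.9101.
Inradius = area/s = 1.9544/4.9101 ≈ 0.39804.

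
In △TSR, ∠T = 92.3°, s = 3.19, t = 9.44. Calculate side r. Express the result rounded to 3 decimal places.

Law of sines: sin S = s·sin T/t ≈ 0.33765.
Since t ≥ s, only the acute value applies: ∠S ≈ 19.73°.
Then ∠R = 180° − ∠T − ∠S ≈ 67.97°.
Law of sines gives r = t·sin R/sin T ≈ 8.7576.

8.758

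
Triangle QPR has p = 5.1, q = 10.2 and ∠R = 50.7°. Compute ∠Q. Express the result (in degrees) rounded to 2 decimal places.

By the law of cosines, r² = q² + p² − 2·q·p·cos R = 64.153, so r ≈ 8.0096.
Law of cosines again: cos Q = (p² + r² − q²)/(2·p·r) ≈ -0.16986, so ∠Q ≈ 99.78°.

99.78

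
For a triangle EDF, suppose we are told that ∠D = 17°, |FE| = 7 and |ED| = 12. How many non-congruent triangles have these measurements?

|ED|·sin D = 12·sin(17°) ≈ 3.508.
Since |ED| sin D < |FE| < |ED| (3.508 < 7 < 12), two triangles exist.

2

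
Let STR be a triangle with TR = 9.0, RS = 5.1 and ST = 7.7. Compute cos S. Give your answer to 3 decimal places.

cos S ≈ 0.055

By the law of cosines, cos S = (RS² + ST² − TR²) / (2·RS·ST) ≈ 0.05475, so ∠S ≈ 86.86°.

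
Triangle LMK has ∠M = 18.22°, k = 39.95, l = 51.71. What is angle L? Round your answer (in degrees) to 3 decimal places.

By the law of cosines, m² = k² + l² − 2·k·l·cos M = 345.45, so m ≈ 18.586.
Law of cosines again: cos L = (m² + k² − l²)/(2·m·k) ≈ -0.49324, so ∠L ≈ 119.55°.

∠L ≈ 119.554°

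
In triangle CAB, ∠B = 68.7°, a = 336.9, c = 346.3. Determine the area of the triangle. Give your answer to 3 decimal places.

area ≈ 54349.495

Area = ½·c·a·sin B ≈ 54349.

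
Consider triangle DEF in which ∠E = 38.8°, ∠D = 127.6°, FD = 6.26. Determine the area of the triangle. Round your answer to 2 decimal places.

5.83

The third angle is ∠F = 180° − ∠D − ∠E = 13.60°.
Law of sines: EF = FD·sin D/sin E ≈ 7.9153.
Law of sines: DE = FD·sin F/sin E ≈ 2.3492.
Area = ½·FD·EF·sin F ≈ 5.8256.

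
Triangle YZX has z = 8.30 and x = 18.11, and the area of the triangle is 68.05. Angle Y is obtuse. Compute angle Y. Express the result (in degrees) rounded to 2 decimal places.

From area = ½·z·x·sin Y, we get sin Y = 2·area/(z·x) ≈ 0.90544.
Taking the obtuse solution, ∠Y ≈ 115.12°.

∠Y ≈ 115.12°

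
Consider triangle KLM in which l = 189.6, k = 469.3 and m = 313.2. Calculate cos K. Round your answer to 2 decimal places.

-0.73

By the law of cosines, cos K = (l² + m² − k²) / (2·l·m) ≈ -0.72580, so ∠K ≈ 136.54°.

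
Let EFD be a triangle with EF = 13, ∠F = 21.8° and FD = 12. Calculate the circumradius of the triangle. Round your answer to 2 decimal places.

R ≈ 6.50

By the law of cosines, DE² = EF² + FD² − 2·EF·FD·cos F = 23.312, so DE ≈ 4.8283.
Area = ½·EF·FD·sin F ≈ 28.967.
Circumradius = DE/(2 sin F) ≈ 6.5007.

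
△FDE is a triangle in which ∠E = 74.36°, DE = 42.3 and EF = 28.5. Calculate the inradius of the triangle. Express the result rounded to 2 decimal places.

By the law of cosines, FD² = DE² + EF² − 2·DE·EF·cos E = 1951.5, so FD ≈ 44.176.
Area = ½·DE·EF·sin E ≈ 580.46.
Semiperimeter s = (42.3+28.5+44.176)/2 = 57.488.
Inradius = area/s = 580.46/57.488 ≈ 10.097.

10.10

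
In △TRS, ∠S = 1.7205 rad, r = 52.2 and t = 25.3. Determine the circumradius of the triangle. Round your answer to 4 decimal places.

By the law of cosines, s² = t² + r² − 2·t·r·cos S = 3758.9, so s ≈ 61.31.
Area = ½·t·r·sin S ≈ 652.94.
Circumradius = s/(2 sin S) ≈ 31.002.

31.0016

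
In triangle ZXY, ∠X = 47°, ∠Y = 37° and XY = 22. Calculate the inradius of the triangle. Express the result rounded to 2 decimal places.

4.16

The third angle is ∠Z = 180° − ∠X − ∠Y = 96.00°.
Law of sines: YZ = XY·sin X/sin Z ≈ 16.178.
Law of sines: ZX = XY·sin Y/sin Z ≈ 13.313.
Area = ½·XY·YZ·sin Y ≈ 107.1.
Semiperimeter s = (22+16.178+13.313)/2 = 25.746.
Inradius = area/s = 107.1/25.746 ≈ 4.1599.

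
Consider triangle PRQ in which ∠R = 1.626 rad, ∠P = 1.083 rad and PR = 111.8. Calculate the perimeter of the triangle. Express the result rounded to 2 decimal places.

The third angle is ∠Q = π − ∠P − ∠R = 0.433 rad.
Law of sines: RQ = PR·sin P/sin Q ≈ 235.58.
Law of sines: QP = PR·sin R/sin Q ≈ 266.28.
Semiperimeter s = (235.58+266.28+111.8)/2 = 306.83.
Perimeter = 235.58 + 266.28 + 111.8 = 613.65.

perimeter ≈ 613.65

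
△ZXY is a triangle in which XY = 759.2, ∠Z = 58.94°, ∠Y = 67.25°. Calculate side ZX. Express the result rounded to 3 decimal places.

The third angle is ∠X = 180° − ∠Y − ∠Z = 53.81°.
Law of sines: ZX = XY·sin Y/sin Z ≈ 817.32.

817.316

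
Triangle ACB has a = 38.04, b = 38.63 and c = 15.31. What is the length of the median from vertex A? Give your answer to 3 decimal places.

Median from A: ½√(2·c² + 2·b² − a²) ≈ 22.396.

22.396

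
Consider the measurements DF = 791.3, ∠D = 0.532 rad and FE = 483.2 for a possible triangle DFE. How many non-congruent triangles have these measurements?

DF·sin D = 791.3·sin(0.532 rad) ≈ 401.4.
Since DF sin D < FE < DF (401.4 < 483.2 < 791.3), two triangles exist.

2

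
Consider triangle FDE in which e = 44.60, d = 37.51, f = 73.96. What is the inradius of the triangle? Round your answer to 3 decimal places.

Semiperimeter s = (73.96 + 37.51 + 44.6)/2 = 78.035.
Heron's formula: area = √(78.035·4.075·40.525·33.435) ≈ 656.4.
Inradius = area/s = 656.4/78.035 ≈ 8.4117.

8.412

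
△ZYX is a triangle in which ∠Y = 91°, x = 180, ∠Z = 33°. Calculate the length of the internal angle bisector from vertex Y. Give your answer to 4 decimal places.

t_Y ≈ 100.0434

The third angle is ∠X = 180° − ∠Z − ∠Y = 56.00°.
Law of sines: z = x·sin Z/sin X ≈ 118.25.
Law of sines: y = x·sin Y/sin X ≈ 217.09.
The bisector from Y has length 2·x·z·cos(∠Y/2)/(x+z) ≈ 100.04.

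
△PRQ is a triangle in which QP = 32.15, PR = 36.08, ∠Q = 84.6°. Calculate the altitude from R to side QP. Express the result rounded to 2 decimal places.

Law of sines: sin R = QP·sin Q/PR ≈ 0.88712.
Since PR ≥ QP, only the acute value applies: ∠R ≈ 62.51°.
Then ∠P = 180° − ∠Q − ∠R ≈ 32.89°.
Law of sines gives RQ = PR·sin P/sin Q ≈ 19.678.
Area = ½·PR·QP·sin P ≈ 314.92.
The altitude from R has length 2·area/QP ≈ 19.591.

19.59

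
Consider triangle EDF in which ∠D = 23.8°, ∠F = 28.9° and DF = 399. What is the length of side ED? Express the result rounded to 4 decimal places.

The third angle is ∠E = 180° − ∠D − ∠F = 127.30°.
Law of sines: ED = DF·sin F/sin E ≈ 242.41.

242.4087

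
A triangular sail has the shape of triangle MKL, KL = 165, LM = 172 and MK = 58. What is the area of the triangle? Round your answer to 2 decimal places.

4778.40

Semiperimeter s = (165 + 172 + 58)/2 = 197.5.
Heron's formula: area = √(197.5·32.5·25.5·139.5) ≈ 4778.4.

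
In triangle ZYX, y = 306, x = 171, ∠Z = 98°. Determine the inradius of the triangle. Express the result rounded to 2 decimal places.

By the law of cosines, z² = y² + x² − 2·y·x·cos Z = 1.3744e+05, so z ≈ 370.73.
Area = ½·y·x·sin Z ≈ 25908.
Semiperimeter s = (370.73+306+171)/2 = 423.87.
Inradius = area/s = 25908/423.87 ≈ 61.124.

r ≈ 61.12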